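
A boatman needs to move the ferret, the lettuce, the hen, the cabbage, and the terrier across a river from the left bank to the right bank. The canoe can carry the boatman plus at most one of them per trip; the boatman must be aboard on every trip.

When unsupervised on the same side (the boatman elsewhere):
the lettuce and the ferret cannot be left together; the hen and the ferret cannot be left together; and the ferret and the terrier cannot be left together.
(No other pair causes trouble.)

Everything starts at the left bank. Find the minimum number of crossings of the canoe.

impossible

Following every safe sequence of crossings from the start, the most of the 5 that can be at the right bank as the canoe arrives there on crossings 1, 3, 5 is 1, 2, 3 respectively; the best ever achieved is 3 of 5.
From crossing 7 on, no configuration arises that was not already reachable earlier: only 18 distinct safe configurations (who is on which side, and where the canoe is) can ever be reached, none of them has everyone across, and every continuation just revisits them. So no valid plan exists.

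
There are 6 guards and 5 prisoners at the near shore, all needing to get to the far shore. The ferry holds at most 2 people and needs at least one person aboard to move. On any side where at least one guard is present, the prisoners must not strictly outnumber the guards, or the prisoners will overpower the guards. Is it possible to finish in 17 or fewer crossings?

Counting alone: each trip to the far shore takes at most 2 across and each return brings at least 1 back, so after t trips out (and t−1 returns) at most 2t − (t−1) of the 11 are across; that first reaches 11 at t = 10, so at least 19 crossings are needed.
Since 17 < 19, 17 crossings cannot be enough. (The shortest complete plan in fact takes 19:)
1. 2 prisoners → the far shore.  (the near shore: 6G 3P; the far shore: 0G 2P)
2. 1 prisoner ← the near shore.  (the near shore: 6G 4P; the far shore: 0G 1P)
3. 2 prisoners → the far shore.  (the near shore: 6G 2P; the far shore: 0G 3P)
4. 1 prisoner ← the near shore.  (the near shore: 6G 3P; the far shore: 0G 2P)
5. 2 guards → the far shore.  (the near shore: 4G 3P; the far shore: 2G 2P)
6. 1 prisoner ← the near shore.  (the near shore: 4G 4P; the far shore: 2G 1P)
7. 1 guard and 1 prisoner → the far shore.  (the near shore: 3G 3P; the far shore: 3G 2P)
8. 1 guard ← the near shore.  (the near shore: 4G 3P; the far shore: 2G 2P)
9. 1 guard and 1 prisoner → the far shore.  (the near shore: 3G 2P; the far shore: 3G 3P)
10. 1 prisoner ← the near shore.  (the near shore: 3G 3P; the far shore: 3G 2P)
11. 1 guard and 1 prisoner → the far shore.  (the near shore: 2G 2P; the far shore: 4G 3P)
12. 1 guard ← the near shore.  (the near shore: 3G 2P; the far shore: 3G 3P)
13. 1 guard and 1 prisoner → the far shore.  (the near shore: 2G 1P; the far shore: 4G 4P)
14. 1 prisoner ← the near shore.  (the near shore: 2G 2P; the far shore: 4G 3P)
15. 1 guard and 1 prisoner → the far shore.  (the near shore: 1G 1P; the far shore: 5G 4P)
16. 1 guard ← the near shore.  (the near shore: 2G 1P; the far shore: 4G 4P)
17. 1 guard and 1 prisoner → the far shore.  (the near shore: 1G 0P; the far shore: 5G 5P)
18. 1 prisoner ← the near shore.  (the near shore: 1G 1P; the far shore: 5G 4P)
19. 1 guard and 1 prisoner → the far shore.  (the near shore: 0G 0P; the far shore: 6G 5P)

No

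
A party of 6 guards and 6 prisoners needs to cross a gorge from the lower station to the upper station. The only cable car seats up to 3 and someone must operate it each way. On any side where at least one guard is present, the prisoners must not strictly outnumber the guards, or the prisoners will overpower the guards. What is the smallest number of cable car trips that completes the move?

Following every safe sequence of crossings from the start, the most of the 12 that can be at the upper station as the cable car arrives there on crossings 1, 3, 5 is 3, 5, 6 respectively; the best ever achieved is 6 of 12.
From crossing 7 on, no configuration arises that was not already reachable earlier: only 17 distinct safe configurations (who is on which side, and where the cable car is) can ever be reached, none of them has everyone across, and every continuation just revisits them. They are: 0 guards + 0 prisoners across (cable car back at the start); 0 guards + 1 prisoner across (cable car there); 0 guards + 1 prisoner across (cable car back at the start); 0 guards + 2 prisoners across (cable car there); 0 guards + 2 prisoners across (cable car back at the start); 0 guards + 3 prisoners across (cable car there); 0 guards + 3 prisoners across (cable car back at the start); 0 guards + 4 prisoners across (cable car there); 0 guards + 4 prisoners across (cable car back at the start); 0 guards + 5 prisoners across (cable car there); 0 guards + 5 prisoners across (cable car back at the start); 0 guards + 6 prisoners across (cable car there); 1 guard + 1 prisoner across (cable car there); 1 guard + 1 prisoner across (cable car back at the start); 2 guards + 2 prisoners across (cable car there); 2 guards + 2 prisoners across (cable car back at the start); 3 guards + 3 prisoners across (cable car there). So no valid plan exists.

impossible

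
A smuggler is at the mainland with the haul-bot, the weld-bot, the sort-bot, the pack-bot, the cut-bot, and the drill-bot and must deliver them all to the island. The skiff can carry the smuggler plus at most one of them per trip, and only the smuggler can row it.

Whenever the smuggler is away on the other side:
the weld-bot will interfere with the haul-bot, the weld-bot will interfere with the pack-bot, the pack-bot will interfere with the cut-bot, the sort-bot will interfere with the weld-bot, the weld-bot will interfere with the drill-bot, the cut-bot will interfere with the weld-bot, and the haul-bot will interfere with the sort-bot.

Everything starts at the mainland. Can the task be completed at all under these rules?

Whatever the first load, the items left behind include a forbidden pair without the smuggler. No opening move is safe, so no plan exists.

No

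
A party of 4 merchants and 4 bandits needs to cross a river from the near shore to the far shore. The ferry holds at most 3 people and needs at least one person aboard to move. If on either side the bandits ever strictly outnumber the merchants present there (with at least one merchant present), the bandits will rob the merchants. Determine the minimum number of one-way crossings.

9

Counting alone: each trip to the far shore takes at most 3 across and each return brings at least 1 back, so after t trips out (and t−1 returns) at most 3t − (t−1) of the 8 are across; that first reaches 8 at t = 4, so at least 7 crossings are needed.
The safety rule pushes this higher. Following every safe sequence of crossings, the most of the 8 that can be at the far shore as the ferry arrives there on crossing 7 is 7 — never all 8.
So no plan with fewer than 9 crossings exists, and this one achieves 9:
1. 2 bandits → the far shore.  (the near shore: 4M 2B; the far shore: 0M 2B)
2. 1 bandit ← the near shore.  (the near shore: 4M 3B; the far shore: 0M 1B)
3. 3 bandits → the far shore.  (the near shore: 4M 0B; the far shore: 0M 4B)
4. 1 bandit ← the near shore.  (the near shore: 4M 1B; the far shore: 0M 3B)
5. 3 merchants → the far shore.  (the near shore: 1M 1B; the far shore: 3M 3B)
6. 1 merchant and 1 bandit ← the near shore.  (the near shore: 2M 2B; the far shore: 2M 2B)
7. 2 merchants → the far shore.  (the near shore: 0M 2B; the far shore: 4M 2B)
8. 1 bandit ← the near shore.  (the near shore: 0M 3B; the far shore: 4M 1B)
9. 3 bandits → the far shore.  (the near shore: 0M 0B; the far shore: 4M 4B)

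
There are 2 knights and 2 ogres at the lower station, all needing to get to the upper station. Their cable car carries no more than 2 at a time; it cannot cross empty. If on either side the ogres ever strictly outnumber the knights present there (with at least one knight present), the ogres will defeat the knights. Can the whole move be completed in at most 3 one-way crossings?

Counting alone: each trip to the upper station takes at most 2 across and each return brings at least 1 back, so after t trips out (and t−1 returns) at most 2t − (t−1) of the 4 are across; that first reaches 4 at t = 3, so at least 5 crossings are needed.
Since 3 < 5, 3 crossings cannot be enough. (The shortest complete plan in fact takes 5:)
1. 2 ogres → the upper station.  (the lower station: 2K 0O; the upper station: 0K 2O)
2. 1 ogre ← the lower station.  (the lower station: 2K 1O; the upper station: 0K 1O)
3. 2 knights → the upper station.  (the lower station: 0K 1O; the upper station: 2K 1O)
4. 1 ogre ← the lower station.  (the lower station: 0K 2O; the upper station: 2K 0O)
5. 2 ogres → the upper station.  (the lower station: 0K 0O; the upper station: 2K 2O)

No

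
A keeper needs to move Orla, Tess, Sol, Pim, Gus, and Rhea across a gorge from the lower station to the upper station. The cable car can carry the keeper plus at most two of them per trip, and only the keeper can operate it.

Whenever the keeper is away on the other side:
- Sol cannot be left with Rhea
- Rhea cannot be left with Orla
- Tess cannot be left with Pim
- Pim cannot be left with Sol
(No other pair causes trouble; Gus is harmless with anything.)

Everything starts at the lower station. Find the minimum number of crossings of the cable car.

Counting alone: the keeper can take at most 2 across per trip to the upper station, so moving all 6 needs at least 3 loaded trips out, with a return between consecutive ones — at least 5 crossings.
The safety rule pushes this higher. Following every safe sequence of crossings, the most of the 6 that can be at the upper station as the cable car arrives there on crossing 5 is 5 — never all 6.
So no plan with fewer than 7 crossings exists, and this one achieves 7:
1. Keeper goes to the upper station with Pim and Rhea.  [the lower station: Gus, Orla, Sol, Tess | the upper station: Pim, Rhea]
2. Keeper goes back to the lower station alone.  [the lower station: Gus, Orla, Sol, Tess | the upper station: Pim, Rhea]
3. Keeper goes to the upper station with Orla and Tess.  [the lower station: Gus, Sol | the upper station: Orla, Pim, Rhea, Tess]
4. Keeper goes back to the lower station with Pim and Rhea.  [the lower station: Gus, Pim, Rhea, Sol | the upper station: Orla, Tess]
5. Keeper goes to the upper station with Gus and Sol.  [the lower station: Pim, Rhea | the upper station: Gus, Orla, Sol, Tess]
6. Keeper goes back to the lower station alone.  [the lower station: Pim, Rhea | the upper station: Gus, Orla, Sol, Tess]
7. Keeper goes to the upper station with Pim and Rhea.  [the lower station: — | the upper station: Gus, Orla, Pim, Rhea, Sol, Tess]

7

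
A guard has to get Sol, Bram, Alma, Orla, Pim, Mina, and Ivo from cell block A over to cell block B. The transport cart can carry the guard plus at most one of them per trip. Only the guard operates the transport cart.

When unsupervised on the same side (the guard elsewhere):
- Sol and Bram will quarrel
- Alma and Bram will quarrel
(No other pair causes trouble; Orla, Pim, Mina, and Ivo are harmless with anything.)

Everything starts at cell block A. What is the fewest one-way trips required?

Counting alone: the guard can take at most 1 across per trip to cell block B, so moving all 7 needs at least 7 loaded trips out, with a return between consecutive ones — at least 13 crossings.
The safety rule pushes this higher. Following every safe sequence of crossings, the most of the 7 that can be at cell block B as the transport cart arrives there on crossing 13 is 6 — never all 7.
So no plan with fewer than 15 crossings exists, and this one achieves 15:
1. Guard goes to cell block B with Bram.  [cell block A: Alma, Ivo, Mina, Orla, Pim, Sol | cell block B: Bram]
2. Guard goes back to cell block A alone.  [cell block A: Alma, Ivo, Mina, Orla, Pim, Sol | cell block B: Bram]
3. Guard goes to cell block B with Sol.  [cell block A: Alma, Ivo, Mina, Orla, Pim | cell block B: Bram, Sol]
4. Guard goes back to cell block A with Bram.  [cell block A: Alma, Bram, Ivo, Mina, Orla, Pim | cell block B: Sol]
5. Guard goes to cell block B with Alma.  [cell block A: Bram, Ivo, Mina, Orla, Pim | cell block B: Alma, Sol]
6. Guard goes back to cell block A alone.  [cell block A: Bram, Ivo, Mina, Orla, Pim | cell block B: Alma, Sol]
7. Guard goes to cell block B with Orla.  [cell block A: Bram, Ivo, Mina, Pim | cell block B: Alma, Orla, Sol]
8. Guard goes back to cell block A alone.  [cell block A: Bram, Ivo, Mina, Pim | cell block B: Alma, Orla, Sol]
9. Guard goes to cell block B with Pim.  [cell block A: Bram, Ivo, Mina | cell block B: Alma, Orla, Pim, Sol]
10. Guard goes back to cell block A alone.  [cell block A: Bram, Ivo, Mina | cell block B: Alma, Orla, Pim, Sol]
11. Guard goes to cell block B with Mina.  [cell block A: Bram, Ivo | cell block B: Alma, Mina, Orla, Pim, Sol]
12. Guard goes back to cell block A alone.  [cell block A: Bram, Ivo | cell block B: Alma, Mina, Orla, Pim, Sol]
13. Guard goes to cell block B with Ivo.  [cell block A: Bram | cell block B: Alma, Ivo, Mina, Orla, Pim, Sol]
14. Guard goes back to cell block A alone.  [cell block A: Bram | cell block B: Alma, Ivo, Mina, Orla, Pim, Sol]
15. Guard goes to cell block B with Bram.  [cell block A: — | cell block B: Alma, Bram, Ivo, Mina, Orla, Pim, Sol]

15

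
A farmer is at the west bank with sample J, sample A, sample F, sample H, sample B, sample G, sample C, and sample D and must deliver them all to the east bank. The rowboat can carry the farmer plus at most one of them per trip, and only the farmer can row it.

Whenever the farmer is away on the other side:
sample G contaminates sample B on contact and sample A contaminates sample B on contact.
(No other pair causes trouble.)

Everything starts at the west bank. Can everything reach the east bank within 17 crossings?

Yes

Yes — this plan uses 17 crossings (≤ 17):
1. Farmer goes to the east bank with sample B.
2. Farmer goes back to the west bank alone.
3. Farmer goes to the east bank with sample J.
4. Farmer goes back to the west bank alone.
5. Farmer goes to the east bank with sample A.
6. Farmer goes back to the west bank with sample B.
7. Farmer goes to the east bank with sample G.
8. Farmer goes back to the west bank alone.
9. Farmer goes to the east bank with sample F.
10. Farmer goes back to the west bank alone.
11. Farmer goes to the east bank with sample H.
12. Farmer goes back to the west bank alone.
13. Farmer goes to the east bank with sample C.
14. Farmer goes back to the west bank alone.
15. Farmer goes to the east bank with sample D.
16. Farmer goes back to the west bank alone.
17. Farmer goes to the east bank with sample B.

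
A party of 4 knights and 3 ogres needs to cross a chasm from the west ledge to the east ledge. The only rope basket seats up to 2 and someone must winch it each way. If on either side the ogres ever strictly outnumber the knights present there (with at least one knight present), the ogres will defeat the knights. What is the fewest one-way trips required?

11

Counting alone: each trip to the east ledge takes at most 2 across and each return brings at least 1 back, so after t trips out (and t−1 returns) at most 2t − (t−1) of the 7 are across; that first reaches 7 at t = 6, so at least 11 crossings are needed.
The plan below uses exactly 11 crossings, so it is optimal:
1. 2 ogres → the east ledge.  (the west ledge: 4K 1O; the east ledge: 0K 2O)
2. 1 ogre ← the west ledge.  (the west ledge: 4K 2O; the east ledge: 0K 1O)
3. 2 ogres → the east ledge.  (the west ledge: 4K 0O; the east ledge: 0K 3O)
4. 1 ogre ← the west ledge.  (the west ledge: 4K 1O; the east ledge: 0K 2O)
5. 2 knights → the east ledge.  (the west ledge: 2K 1O; the east ledge: 2K 2O)
6. 1 ogre ← the west ledge.  (the west ledge: 2K 2O; the east ledge: 2K 1O)
7. 1 knight and 1 ogre → the east ledge.  (the west ledge: 1K 1O; the east ledge: 3K 2O)
8. 1 knight ← the west ledge.  (the west ledge: 2K 1O; the east ledge: 2K 2O)
9. 1 knight and 1 ogre → the east ledge.  (the west ledge: 1K 0O; the east ledge: 3K 3O)
10. 1 ogre ← the west ledge.  (the west ledge: 1K 1O; the east ledge: 3K 2O)
11. 1 knight and 1 ogre → the east ledge.  (the west ledge: 0K 0O; the east ledge: 4K 3O)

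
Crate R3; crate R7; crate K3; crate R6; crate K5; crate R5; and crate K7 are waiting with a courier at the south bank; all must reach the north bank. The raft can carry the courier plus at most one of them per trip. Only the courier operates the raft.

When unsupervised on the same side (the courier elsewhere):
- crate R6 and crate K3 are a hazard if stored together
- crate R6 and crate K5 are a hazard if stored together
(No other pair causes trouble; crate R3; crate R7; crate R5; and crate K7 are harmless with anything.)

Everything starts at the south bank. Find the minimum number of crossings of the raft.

15

Counting alone: the courier can take at most 1 across per trip to the north bank, so moving all 7 needs at least 7 loaded trips out, with a return between consecutive ones — at least 13 crossings.
The safety rule pushes this higher. Following every safe sequence of crossings, the most of the 7 that can be at the north bank as the raft arrives there on crossing 13 is 6 — never all 7.
So no plan with fewer than 15 crossings exists, and this one achieves 15:
1. Courier goes to the north bank with crate R6.  [the south bank: crate K3, crate K5, crate K7, crate R3, crate R5, crate R7 | the north bank: crate R6]
2. Courier goes back to the south bank alone.  [the south bank: crate K3, crate K5, crate K7, crate R3, crate R5, crate R7 | the north bank: crate R6]
3. Courier goes to the north bank with crate R3.  [the south bank: crate K3, crate K5, crate K7, crate R5, crate R7 | the north bank: crate R3, crate R6]
4. Courier goes back to the south bank alone.  [the south bank: crate K3, crate K5, crate K7, crate R5, crate R7 | the north bank: crate R3, crate R6]
5. Courier goes to the north bank with crate R7.  [the south bank: crate K3, crate K5, crate K7, crate R5 | the north bank: crate R3, crate R6, crate R7]
6. Courier goes back to the south bank alone.  [the south bank: crate K3, crate K5, crate K7, crate R5 | the north bank: crate R3, crate R6, crate R7]
7. Courier goes to the north bank with crate K3.  [the south bank: crate K5, crate K7, crate R5 | the north bank: crate K3, crate R3, crate R6, crate R7]
8. Courier goes back to the south bank with crate R6.  [the south bank: crate K5, crate K7, crate R5, crate R6 | the north bank: crate K3, crate R3, crate R7]
9. Courier goes to the north bank with crate K5.  [the south bank: crate K7, crate R5, crate R6 | the north bank: crate K3, crate K5, crate R3, crate R7]
10. Courier goes back to the south bank alone.  [the south bank: crate K7, crate R5, crate R6 | the north bank: crate K3, crate K5, crate R3, crate R7]
11. Courier goes to the north bank with crate R5.  [the south bank: crate K7, crate R6 | the north bank: crate K3, crate K5, crate R3, crate R5, crate R7]
12. Courier goes back to the south bank alone.  [the south bank: crate K7, crate R6 | the north bank: crate K3, crate K5, crate R3, crate R5, crate R7]
13. Courier goes to the north bank with crate K7.  [the south bank: crate R6 | the north bank: crate K3, crate K5, crate K7, crate R3, crate R5, crate R7]
14. Courier goes back to the south bank alone.  [the south bank: crate R6 | the north bank: crate K3, crate K5, crate K7, crate R3, crate R5, crate R7]
15. Courier goes to the north bank with crate R6.  [the south bank: — | the north bank: crate K3, crate K5, crate K7, crate R3, crate R5, crate R6, crate R7]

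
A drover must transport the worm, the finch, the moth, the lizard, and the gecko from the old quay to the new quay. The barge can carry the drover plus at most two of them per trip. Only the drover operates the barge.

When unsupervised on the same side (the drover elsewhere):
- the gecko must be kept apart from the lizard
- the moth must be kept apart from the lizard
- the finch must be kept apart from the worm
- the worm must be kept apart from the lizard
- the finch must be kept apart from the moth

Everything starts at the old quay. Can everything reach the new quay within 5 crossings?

No

Counting alone: the drover can take at most 2 across per trip to the new quay, so moving all 5 needs at least 3 loaded trips out, with a return between consecutive ones — at least 5 crossings.
The safety rule pushes this higher. Following every safe sequence of crossings, the most of the 5 that can be at the new quay as the barge arrives there on crossing 5 is 4 — never all 5.
So the move cannot be finished within 5 crossings. (The shortest complete plan takes 7:)
1. Drover goes to the new quay with the finch and the lizard.
2. Drover goes back to the old quay alone.
3. Drover goes to the new quay with the worm.
4. Drover goes back to the old quay with the finch and the lizard.
5. Drover goes to the new quay with the gecko and the moth.
6. Drover goes back to the old quay alone.
7. Drover goes to the new quay with the finch and the lizard.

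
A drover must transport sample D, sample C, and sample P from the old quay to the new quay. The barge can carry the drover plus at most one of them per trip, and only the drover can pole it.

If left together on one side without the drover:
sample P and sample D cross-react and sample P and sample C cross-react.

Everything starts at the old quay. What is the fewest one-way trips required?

7

Counting alone: the drover can take at most 1 across per trip to the new quay, so moving all 3 needs at least 3 loaded trips out, with a return between consecutive ones — at least 5 crossings.
The safety rule pushes this higher. Following every safe sequence of crossings, the most of the 3 that can be at the new quay as the barge arrives there on crossing 5 is 2 — never all 3.
So no plan with fewer than 7 crossings exists, and this one achieves 7:
1. Drover goes to the new quay with sample P.  [the old quay: sample C, sample D | the new quay: sample P]
2. Drover goes back to the old quay alone.  [the old quay: sample C, sample D | the new quay: sample P]
3. Drover goes to the new quay with sample D.  [the old quay: sample C | the new quay: sample D, sample P]
4. Drover goes back to the old quay with sample P.  [the old quay: sample C, sample P | the new quay: sample D]
5. Drover goes to the new quay with sample C.  [the old quay: sample P | the new quay: sample C, sample D]
6. Drover goes back to the old quay alone.  [the old quay: sample P | the new quay: sample C, sample D]
7. Drover goes to the new quay with sample P.  [the old quay: — | the new quay: sample C, sample D, sample P]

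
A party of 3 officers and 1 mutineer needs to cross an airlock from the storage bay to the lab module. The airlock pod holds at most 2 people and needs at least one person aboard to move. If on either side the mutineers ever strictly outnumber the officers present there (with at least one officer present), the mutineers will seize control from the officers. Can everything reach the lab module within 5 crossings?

Yes — this plan uses 5 crossings (≤ 5):
1. 1 officer and 1 mutineer → the lab module.  (the storage bay: 2O 0M; the lab module: 1O 1M)
2. 1 mutineer ← the storage bay.  (the storage bay: 2O 1M; the lab module: 1O 0M)
3. 1 officer and 1 mutineer → the lab module.  (the storage bay: 1O 0M; the lab module: 2O 1M)
4. 1 mutineer ← the storage bay.  (the storage bay: 1O 1M; the lab module: 2O 0M)
5. 1 officer and 1 mutineer → the lab module.  (the storage bay: 0O 0M; the lab module: 3O 1M)

Yes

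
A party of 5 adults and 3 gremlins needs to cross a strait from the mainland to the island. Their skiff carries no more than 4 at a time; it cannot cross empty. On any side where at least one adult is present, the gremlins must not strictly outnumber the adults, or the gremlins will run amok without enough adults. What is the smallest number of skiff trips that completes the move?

Counting alone: each trip to the island takes at most 4 across and each return brings at least 1 back, so after t trips out (and t−1 returns) at most 4t − (t−1) of the 8 are across; that first reaches 8 at t = 3, so at least 5 crossings are needed.
The plan below uses exactly 5 crossings, so it is optimal:
1. 2 gremlins → the island.  (the mainland: 5A 1G; the island: 0A 2G)
2. 1 gremlin ← the mainland.  (the mainland: 5A 2G; the island: 0A 1G)
3. 3 adults and 1 gremlin → the island.  (the mainland: 2A 1G; the island: 3A 2G)
4. 1 gremlin ← the mainland.  (the mainland: 2A 2G; the island: 3A 1G)
5. 2 adults and 2 gremlins → the island.  (the mainland: 0A 0G; the island: 5A 3G)

5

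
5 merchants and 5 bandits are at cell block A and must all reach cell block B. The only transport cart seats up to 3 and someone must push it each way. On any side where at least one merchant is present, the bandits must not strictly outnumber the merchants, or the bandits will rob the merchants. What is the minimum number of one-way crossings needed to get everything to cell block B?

11

Counting alone: each trip to cell block B takes at most 3 across and each return brings at least 1 back, so after t trips out (and t−1 returns) at most 3t − (t−1) of the 10 are across; that first reaches 10 at t = 5, so at least 9 crossings are needed.
The safety rule pushes this higher. Following every safe sequence of crossings, the most of the 10 that can be at cell block B as the transport cart arrives there on crossing 9 is 9 — never all 10.
So no plan with fewer than 11 crossings exists, and this one achieves 11:
1. 2 bandits → cell block B.  (cell block A: 5M 3B; cell block B: 0M 2B)
2. 1 bandit ← cell block A.  (cell block A: 5M 4B; cell block B: 0M 1B)
3. 3 bandits → cell block B.  (cell block A: 5M 1B; cell block B: 0M 4B)
4. 1 bandit ← cell block A.  (cell block A: 5M 2B; cell block B: 0M 3B)
5. 3 merchants → cell block B.  (cell block A: 2M 2B; cell block B: 3M 3B)
6. 1 merchant and 1 bandit ← cell block A.  (cell block A: 3M 3B; cell block B: 2M 2B)
7. 3 merchants → cell block B.  (cell block A: 0M 3B; cell block B: 5M 2B)
8. 1 bandit ← cell block A.  (cell block A: 0M 4B; cell block B: 5M 1B)
9. 2 bandits → cell block B.  (cell block A: 0M 2B; cell block B: 5M 3B)
10. 1 bandit ← cell block A.  (cell block A: 0M 3B; cell block B: 5M 2B)
11. 3 bandits → cell block B.  (cell block A: 0M 0B; cell block B: 5M 5B)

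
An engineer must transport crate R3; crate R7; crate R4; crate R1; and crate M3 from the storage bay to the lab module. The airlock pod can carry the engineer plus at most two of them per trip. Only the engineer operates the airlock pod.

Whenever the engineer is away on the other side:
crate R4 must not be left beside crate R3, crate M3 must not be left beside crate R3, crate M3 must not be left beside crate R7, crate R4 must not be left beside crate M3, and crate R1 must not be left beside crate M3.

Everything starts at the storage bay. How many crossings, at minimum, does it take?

7

Counting alone: the engineer can take at most 2 across per trip to the lab module, so moving all 5 needs at least 3 loaded trips out, with a return between consecutive ones — at least 5 crossings.
The safety rule pushes this higher. Following every safe sequence of crossings, the most of the 5 that can be at the lab module as the airlock pod arrives there on crossing 5 is 4 — never all 5.
So no plan with fewer than 7 crossings exists, and this one achieves 7:
1. Engineer goes to the lab module with crate M3 and crate R3.  [the storage bay: crate R1, crate R4, crate R7 | the lab module: crate M3, crate R3]
2. Engineer goes back to the storage bay with crate R3.  [the storage bay: crate R1, crate R3, crate R4, crate R7 | the lab module: crate M3]
3. Engineer goes to the lab module with crate R3 and crate R7.  [the storage bay: crate R1, crate R4 | the lab module: crate M3, crate R3, crate R7]
4. Engineer goes back to the storage bay with crate M3.  [the storage bay: crate M3, crate R1, crate R4 | the lab module: crate R3, crate R7]
5. Engineer goes to the lab module with crate R1 and crate R4.  [the storage bay: crate M3 | the lab module: crate R1, crate R3, crate R4, crate R7]
6. Engineer goes back to the storage bay with crate R3.  [the storage bay: crate M3, crate R3 | the lab module: crate R1, crate R4, crate R7]
7. Engineer goes to the lab module with crate M3 and crate R3.  [the storage bay: — | the lab module: crate M3, crate R1, crate R3, crate R4, crate R7]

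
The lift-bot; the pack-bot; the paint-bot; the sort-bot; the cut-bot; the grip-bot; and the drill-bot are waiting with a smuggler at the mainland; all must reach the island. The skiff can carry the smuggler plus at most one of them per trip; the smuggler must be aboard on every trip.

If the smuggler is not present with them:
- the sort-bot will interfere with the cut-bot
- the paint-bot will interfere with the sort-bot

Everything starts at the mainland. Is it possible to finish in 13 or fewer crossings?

No

Counting alone: the smuggler can take at most 1 across per trip to the island, so moving all 7 needs at least 7 loaded trips out, with a return between consecutive ones — at least 13 crossings.
The safety rule pushes this higher. Following every safe sequence of crossings, the most of the 7 that can be at the island as the skiff arrives there on crossing 13 is 6 — never all 7.
So the move cannot be finished within 13 crossings. (The shortest complete plan takes 15:)
1. Smuggler goes to the island with the sort-bot.
2. Smuggler goes back to the mainland alone.
3. Smuggler goes to the island with the lift-bot.
4. Smuggler goes back to the mainland alone.
5. Smuggler goes to the island with the pack-bot.
6. Smuggler goes back to the mainland alone.
7. Smuggler goes to the island with the paint-bot.
8. Smuggler goes back to the mainland with the sort-bot.
9. Smuggler goes to the island with the cut-bot.
10. Smuggler goes back to the mainland alone.
11. Smuggler goes to the island with the grip-bot.
12. Smuggler goes back to the mainland alone.
13. Smuggler goes to the island with the drill-bot.
14. Smuggler goes back to the mainland alone.
15. Smuggler goes to the island with the sort-bot.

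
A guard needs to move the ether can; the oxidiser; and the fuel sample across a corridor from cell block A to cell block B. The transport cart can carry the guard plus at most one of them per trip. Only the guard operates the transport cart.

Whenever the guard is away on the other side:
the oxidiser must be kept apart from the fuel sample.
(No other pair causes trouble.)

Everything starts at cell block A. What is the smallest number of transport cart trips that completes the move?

Counting alone: the guard can take at most 1 across per trip to cell block B, so moving all 3 needs at least 3 loaded trips out, with a return between consecutive ones — at least 5 crossings.
The plan below uses exactly 5 crossings, so it is optimal:
1. Guard goes to cell block B with the oxidiser.  [cell block A: the ether can, the fuel sample | cell block B: the oxidiser]
2. Guard goes back to cell block A alone.  [cell block A: the ether can, the fuel sample | cell block B: the oxidiser]
3. Guard goes to cell block B with the ether can.  [cell block A: the fuel sample | cell block B: the ether can, the oxidiser]
4. Guard goes back to cell block A alone.  [cell block A: the fuel sample | cell block B: the ether can, the oxidiser]
5. Guard goes to cell block B with the fuel sample.  [cell block A: — | cell block B: the ether can, the fuel sample, the oxidiser]

5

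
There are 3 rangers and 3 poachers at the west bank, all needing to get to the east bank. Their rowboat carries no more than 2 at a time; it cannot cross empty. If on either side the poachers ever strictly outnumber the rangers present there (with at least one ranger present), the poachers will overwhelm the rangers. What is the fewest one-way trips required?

11

Counting alone: each trip to the east bank takes at most 2 across and each return brings at least 1 back, so after t trips out (and t−1 returns) at most 2t − (t−1) of the 6 are across; that first reaches 6 at t = 5, so at least 9 crossings are needed.
The safety rule pushes this higher. Following every safe sequence of crossings, the most of the 6 that can be at the east bank as the rowboat arrives there on crossing 9 is 5 — never all 6.
So no plan with fewer than 11 crossings exists, and this one achieves 11:
1. 2 poachers → the east bank.  (the west bank: 3R 1P; the east bank: 0R 2P)
2. 1 poacher ← the west bank.  (the west bank: 3R 2P; the east bank: 0R 1P)
3. 2 poachers → the east bank.  (the west bank: 3R 0P; the east bank: 0R 3P)
4. 1 poacher ← the west bank.  (the west bank: 3R 1P; the east bank: 0R 2P)
5. 2 rangers → the east bank.  (the west bank: 1R 1P; the east bank: 2R 2P)
6. 1 ranger and 1 poacher ← the west bank.  (the west bank: 2R 2P; the east bank: 1R 1P)
7. 2 rangers → the east bank.  (the west bank: 0R 2P; the east bank: 3R 1P)
8. 1 poacher ← the west bank.  (the west bank: 0R 3P; the east bank: 3R 0P)
9. 2 poachers → the east bank.  (the west bank: 0R 1P; the east bank: 3R 2P)
10. 1 poacher ← the west bank.  (the west bank: 0R 2P; the east bank: 3R 1P)
11. 2 poachers → the east bank.  (the west bank: 0R 0P; the east bank: 3R 3P)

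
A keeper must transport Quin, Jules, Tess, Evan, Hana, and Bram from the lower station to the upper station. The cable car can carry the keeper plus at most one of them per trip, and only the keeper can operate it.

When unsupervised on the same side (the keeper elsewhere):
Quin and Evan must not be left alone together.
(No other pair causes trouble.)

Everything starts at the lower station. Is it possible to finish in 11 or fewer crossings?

Yes — this plan uses 11 crossings (≤ 11):
1. Keeper goes to the upper station with Quin.  [the lower station: Bram, Evan, Hana, Jules, Tess | the upper station: Quin]
2. Keeper goes back to the lower station alone.  [the lower station: Bram, Evan, Hana, Jules, Tess | the upper station: Quin]
3. Keeper goes to the upper station with Jules.  [the lower station: Bram, Evan, Hana, Tess | the upper station: Jules, Quin]
4. Keeper goes back to the lower station alone.  [the lower station: Bram, Evan, Hana, Tess | the upper station: Jules, Quin]
5. Keeper goes to the upper station with Tess.  [the lower station: Bram, Evan, Hana | the upper station: Jules, Quin, Tess]
6. Keeper goes back to the lower station alone.  [the lower station: Bram, Evan, Hana | the upper station: Jules, Quin, Tess]
7. Keeper goes to the upper station with Hana.  [the lower station: Bram, Evan | the upper station: Hana, Jules, Quin, Tess]
8. Keeper goes back to the lower station alone.  [the lower station: Bram, Evan | the upper station: Hana, Jules, Quin, Tess]
9. Keeper goes to the upper station with Bram.  [the lower station: Evan | the upper station: Bram, Hana, Jules, Quin, Tess]
10. Keeper goes back to the lower station alone.  [the lower station: Evan | the upper station: Bram, Hana, Jules, Quin, Tess]
11. Keeper goes to the upper station with Evan.  [the lower station: — | the upper station: Bram, Evan, Hana, Jules, Quin, Tess]

Yes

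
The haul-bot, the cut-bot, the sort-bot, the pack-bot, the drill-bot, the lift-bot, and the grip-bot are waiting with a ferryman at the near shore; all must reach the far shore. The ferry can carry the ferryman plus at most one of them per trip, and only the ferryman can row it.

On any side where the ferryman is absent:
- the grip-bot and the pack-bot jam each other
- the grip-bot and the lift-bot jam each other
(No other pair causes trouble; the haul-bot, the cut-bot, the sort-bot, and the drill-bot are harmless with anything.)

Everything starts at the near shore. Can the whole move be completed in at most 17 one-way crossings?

Yes

Yes — this plan uses 15 crossings (≤ 17):
1. Ferryman goes to the far shore with the grip-bot.
2. Ferryman goes back to the near shore alone.
3. Ferryman goes to the far shore with the haul-bot.
4. Ferryman goes back to the near shore alone.
5. Ferryman goes to the far shore with the cut-bot.
6. Ferryman goes back to the near shore alone.
7. Ferryman goes to the far shore with the sort-bot.
8. Ferryman goes back to the near shore alone.
9. Ferryman goes to the far shore with the pack-bot.
10. Ferryman goes back to the near shore with the grip-bot.
11. Ferryman goes to the far shore with the lift-bot.
12. Ferryman goes back to the near shore alone.
13. Ferryman goes to the far shore with the drill-bot.
14. Ferryman goes back to the near shore alone.
15. Ferryman goes to the far shore with the grip-bot.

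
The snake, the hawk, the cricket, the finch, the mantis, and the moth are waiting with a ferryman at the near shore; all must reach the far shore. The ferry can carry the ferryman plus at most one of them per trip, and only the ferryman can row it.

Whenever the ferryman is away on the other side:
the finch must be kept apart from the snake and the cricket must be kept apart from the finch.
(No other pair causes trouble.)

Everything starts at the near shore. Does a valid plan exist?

Yes

1. Ferryman goes to the far shore with the finch.  [the near shore: the cricket, the hawk, the mantis, the moth, the snake | the far shore: the finch]
2. Ferryman goes back to the near shore alone.  [the near shore: the cricket, the hawk, the mantis, the moth, the snake | the far shore: the finch]
3. Ferryman goes to the far shore with the snake.  [the near shore: the cricket, the hawk, the mantis, the moth | the far shore: the finch, the snake]
4. Ferryman goes back to the near shore with the finch.  [the near shore: the cricket, the finch, the hawk, the mantis, the moth | the far shore: the snake]
5. Ferryman goes to the far shore with the cricket.  [the near shore: the finch, the hawk, the mantis, the moth | the far shore: the cricket, the snake]
6. Ferryman goes back to the near shore alone.  [the near shore: the finch, the hawk, the mantis, the moth | the far shore: the cricket, the snake]
7. Ferryman goes to the far shore with the hawk.  [the near shore: the finch, the mantis, the moth | the far shore: the cricket, the hawk, the snake]
8. Ferryman goes back to the near shore alone.  [the near shore: the finch, the mantis, the moth | the far shore: the cricket, the hawk, the snake]
9. Ferryman goes to the far shore with the mantis.  [the near shore: the finch, the moth | the far shore: the cricket, the hawk, the mantis, the snake]
10. Ferryman goes back to the near shore alone.  [the near shore: the finch, the moth | the far shore: the cricket, the hawk, the mantis, the snake]
11. Ferryman goes to the far shore with the moth.  [the near shore: the finch | the far shore: the cricket, the hawk, the mantis, the moth, the snake]
12. Ferryman goes back to the near shore alone.  [the near shore: the finch | the far shore: the cricket, the hawk, the mantis, the moth, the snake]
13. Ferryman goes to the far shore with the finch.  [the near shore: — | the far shore: the cricket, the finch, the hawk, the mantis, the moth, the snake]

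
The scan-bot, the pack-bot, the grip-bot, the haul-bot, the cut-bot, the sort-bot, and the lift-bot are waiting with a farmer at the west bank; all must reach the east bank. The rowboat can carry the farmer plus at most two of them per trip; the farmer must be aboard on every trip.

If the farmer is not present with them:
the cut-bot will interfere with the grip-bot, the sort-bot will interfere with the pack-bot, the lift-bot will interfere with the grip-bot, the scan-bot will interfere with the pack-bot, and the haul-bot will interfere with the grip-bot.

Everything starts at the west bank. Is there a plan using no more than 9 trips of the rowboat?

Yes — this plan uses 9 crossings (≤ 9):
1. Farmer goes to the east bank with the grip-bot and the pack-bot.
2. Farmer goes back to the west bank alone.
3. Farmer goes to the east bank with the scan-bot.
4. Farmer goes back to the west bank with the pack-bot.
5. Farmer goes to the east bank with the haul-bot and the sort-bot.
6. Farmer goes back to the west bank with the grip-bot.
7. Farmer goes to the east bank with the cut-bot and the lift-bot.
8. Farmer goes back to the west bank alone.
9. Farmer goes to the east bank with the grip-bot and the pack-bot.

Yes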